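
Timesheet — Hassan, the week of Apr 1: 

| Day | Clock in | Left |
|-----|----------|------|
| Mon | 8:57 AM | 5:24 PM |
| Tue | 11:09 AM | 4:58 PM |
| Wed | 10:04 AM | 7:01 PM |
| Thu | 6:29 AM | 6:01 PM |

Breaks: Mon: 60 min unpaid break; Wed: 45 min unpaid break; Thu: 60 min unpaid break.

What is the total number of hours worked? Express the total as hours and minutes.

32 h 0 min

Mon: 8:57 AM–5:24 PM = 8 h 27 min; less 60 min break → 7 h 27 min
Tue: 11:09 AM–4:58 PM = 5 h 49 min
Wed: 10:04 AM–7:01 PM = 8 h 57 min; less 45 min break → 8 h 12 min
Thu: 6:29 AM–6:01 PM = 11 h 32 min; less 60 min break → 10 h 32 min
Total: 7 h 27 min + 5 h 49 min + 8 h 12 min + 10 h 32 min = 32 h 0 min.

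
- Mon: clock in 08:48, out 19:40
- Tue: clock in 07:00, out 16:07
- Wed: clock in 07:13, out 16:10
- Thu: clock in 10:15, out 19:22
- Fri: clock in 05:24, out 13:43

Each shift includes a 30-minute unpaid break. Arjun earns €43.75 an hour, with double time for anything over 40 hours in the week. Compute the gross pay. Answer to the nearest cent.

Mon: 08:48–19:40 = 10 h 52 min; less 30 min break → 10 h 22 min
Tue: 07:00–16:07 = 9 h 7 min; less 30 min break → 8 h 37 min
Wed: 07:13–16:10 = 8 h 57 min; less 30 min break → 8 h 27 min
Thu: 10:15–19:22 = 9 h 7 min; less 30 min break → 8 h 37 min
Fri: 05:24–13:43 = 8 h 19 min; less 30 min break → 7 h 49 min
Total worked: 43 h 52 min = 2632 min.
Regular 40 h 0 min = 2400 min at €43.75/h; overtime 3 h 52 min = 232 min at €87.50/h.
Pay = (2400 × €43.75 + 232 × €87.50) ÷ 60 = €2088.33.

€2088.33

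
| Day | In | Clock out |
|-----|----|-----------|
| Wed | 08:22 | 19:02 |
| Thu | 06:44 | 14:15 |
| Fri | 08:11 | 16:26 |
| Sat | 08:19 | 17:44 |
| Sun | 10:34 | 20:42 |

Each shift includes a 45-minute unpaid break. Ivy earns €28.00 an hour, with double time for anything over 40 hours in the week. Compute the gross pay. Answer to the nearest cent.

€1245.07

Wed: 08:22–19:02 = 10 h 40 min; less 45 min break → 9 h 55 min
Thu: 06:44–14:15 = 7 h 31 min; less 45 min break → 6 h 46 min
Fri: 08:11–16:26 = 8 h 15 min; less 45 min break → 7 h 30 min
Sat: 08:19–17:44 = 9 h 25 min; less 45 min break → 8 h 40 min
Sun: 10:34–20:42 = 10 h 8 min; less 45 min break → 9 h 23 min
Total worked: 42 h 14 min = 2534 min.
Regular 40 h 0 min = 2400 min at €28.00/h; overtime 2 h 14 min = 134 min at €56.00/h.
Pay = (2400 × €28.00 + 134 × €56.00) ÷ 60 = €1245.07.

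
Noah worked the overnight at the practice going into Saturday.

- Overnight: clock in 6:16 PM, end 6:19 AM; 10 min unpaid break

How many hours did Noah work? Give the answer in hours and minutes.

11 h 53 min

Overnight: 6:16 PM → midnight = 5 h 44 min; midnight → 6:19 AM = 6 h 19 min; span 12 h 3 min; less 10 min break → 11 h 53 min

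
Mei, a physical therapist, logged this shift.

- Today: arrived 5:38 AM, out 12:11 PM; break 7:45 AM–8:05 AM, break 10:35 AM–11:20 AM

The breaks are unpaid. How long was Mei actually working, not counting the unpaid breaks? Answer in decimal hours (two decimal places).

Today: 5:38 AM–12:11 PM = 6 h 33 min; less 65 min break → 5 h 28 min

5.47 hours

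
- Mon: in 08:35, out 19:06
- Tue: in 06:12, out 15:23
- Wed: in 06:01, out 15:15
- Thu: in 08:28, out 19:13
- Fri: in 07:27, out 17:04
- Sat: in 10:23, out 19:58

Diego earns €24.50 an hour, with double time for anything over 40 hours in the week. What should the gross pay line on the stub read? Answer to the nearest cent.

Mon: 08:35–19:06 = 10 h 31 min
Tue: 06:12–15:23 = 9 h 11 min
Wed: 06:01–15:15 = 9 h 14 min
Thu: 08:28–19:13 = 10 h 45 min
Fri: 07:27–17:04 = 9 h 37 min
Sat: 10:23–19:58 = 9 h 35 min
Total worked: 58 h 53 min = 3533 min.
Regular 40 h 0 min = 2400 min at €24.50/h; overtime 18 h 53 min = 1133 min at €49.00/h.
Pay = (2400 × €24.50 + 1133 × €49.00) ÷ 60 = €1905.28.

€1905.28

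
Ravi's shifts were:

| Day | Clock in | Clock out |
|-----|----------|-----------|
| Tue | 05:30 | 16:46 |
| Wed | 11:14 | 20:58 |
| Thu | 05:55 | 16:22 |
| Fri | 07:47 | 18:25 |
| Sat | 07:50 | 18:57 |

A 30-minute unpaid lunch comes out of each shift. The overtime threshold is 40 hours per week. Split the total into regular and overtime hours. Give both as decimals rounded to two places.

Regular 40.00 hours, overtime 10.70 hours

Tue: 05:30–16:46 = 11 h 16 min; less 30 min break → 10 h 46 min
Wed: 11:14–20:58 = 9 h 44 min; less 30 min break → 9 h 14 min
Thu: 05:55–16:22 = 10 h 27 min; less 30 min break → 9 h 57 min
Fri: 07:47–18:25 = 10 h 38 min; less 30 min break → 10 h 8 min
Sat: 07:50–18:57 = 11 h 7 min; less 30 min break → 10 h 37 min
Total worked: 50 h 42 min = 50.70 h.
Threshold 40 h → overtime 10 h 42 min, regular 40 h 0 min.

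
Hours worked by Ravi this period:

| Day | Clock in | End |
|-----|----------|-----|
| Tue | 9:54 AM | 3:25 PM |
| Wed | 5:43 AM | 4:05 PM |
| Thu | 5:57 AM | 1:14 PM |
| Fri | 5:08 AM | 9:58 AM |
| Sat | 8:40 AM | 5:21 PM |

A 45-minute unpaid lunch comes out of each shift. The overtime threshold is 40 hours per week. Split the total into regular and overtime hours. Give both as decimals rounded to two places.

Regular 32.93 hours, overtime 0.00 hours

Tue: 9:54 AM–3:25 PM = 5 h 31 min; less 45 min break → 4 h 46 min
Wed: 5:43 AM–4:05 PM = 10 h 22 min; less 45 min break → 9 h 37 min
Thu: 5:57 AM–1:14 PM = 7 h 17 min; less 45 min break → 6 h 32 min
Fri: 5:08 AM–9:58 AM = 4 h 50 min; less 45 min break → 4 h 5 min
Sat: 8:40 AM–5:21 PM = 8 h 41 min; less 45 min break → 7 h 56 min
Total worked: 32 h 56 min = 32.93 h.
Threshold 40 h → overtime 0 h 0 min, regular 32 h 56 min.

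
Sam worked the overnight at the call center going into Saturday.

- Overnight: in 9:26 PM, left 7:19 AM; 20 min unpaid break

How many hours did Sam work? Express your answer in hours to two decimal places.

Overnight: 9:26 PM → midnight = 2 h 34 min; midnight → 7:19 AM = 7 h 19 min; span 9 h 53 min; less 20 min break → 9 h 33 min

9.55 hours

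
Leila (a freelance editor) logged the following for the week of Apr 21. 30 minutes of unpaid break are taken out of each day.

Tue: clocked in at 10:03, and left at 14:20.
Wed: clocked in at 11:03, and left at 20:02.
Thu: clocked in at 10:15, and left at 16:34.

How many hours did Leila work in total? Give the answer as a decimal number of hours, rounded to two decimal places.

18.08 hours

Tue: 10:03–14:20 = 4 h 17 min; less 30 min break → 3 h 47 min
Wed: 11:03–20:02 = 8 h 59 min; less 30 min break → 8 h 29 min
Thu: 10:15–16:34 = 6 h 19 min; less 30 min break → 5 h 49 min
Total: 3 h 47 min + 8 h 29 min + 5 h 49 min = 18 h 5 min.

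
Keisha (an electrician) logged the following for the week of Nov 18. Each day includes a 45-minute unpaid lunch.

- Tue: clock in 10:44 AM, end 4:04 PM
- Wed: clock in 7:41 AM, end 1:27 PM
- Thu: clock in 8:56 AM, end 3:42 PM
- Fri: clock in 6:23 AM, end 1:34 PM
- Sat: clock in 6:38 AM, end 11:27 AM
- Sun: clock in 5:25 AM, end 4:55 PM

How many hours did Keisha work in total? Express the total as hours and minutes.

Tue: 10:44 AM–4:04 PM = 5 h 20 min; less 45 min break → 4 h 35 min
Wed: 7:41 AM–1:27 PM = 5 h 46 min; less 45 min break → 5 h 1 min
Thu: 8:56 AM–3:42 PM = 6 h 46 min; less 45 min break → 6 h 1 min
Fri: 6:23 AM–1:34 PM = 7 h 11 min; less 45 min break → 6 h 26 min
Sat: 6:38 AM–11:27 AM = 4 h 49 min; less 45 min break → 4 h 4 min
Sun: 5:25 AM–4:55 PM = 11 h 30 min; less 45 min break → 10 h 45 min
Total: 4 h 35 min + 5 h 1 min + 6 h 1 min + 6 h 26 min + 4 h 4 min + 10 h 45 min = 36 h 52 min.

36 h 52 min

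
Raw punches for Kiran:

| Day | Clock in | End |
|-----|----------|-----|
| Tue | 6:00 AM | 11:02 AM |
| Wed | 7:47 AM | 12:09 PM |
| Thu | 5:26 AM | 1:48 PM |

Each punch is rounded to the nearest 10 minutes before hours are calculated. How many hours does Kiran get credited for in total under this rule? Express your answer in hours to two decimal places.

17.67 hours

Tue: in 6:00 AM→6:00 AM, out 11:02 AM→11:00 AM; 5 h 0 min
Wed: in 7:47 AM→7:50 AM, out 12:09 PM→12:10 PM; 4 h 20 min
Thu: in 5:26 AM→5:30 AM, out 1:48 PM→1:50 PM; 8 h 20 min
Total credited: 17 h 40 min.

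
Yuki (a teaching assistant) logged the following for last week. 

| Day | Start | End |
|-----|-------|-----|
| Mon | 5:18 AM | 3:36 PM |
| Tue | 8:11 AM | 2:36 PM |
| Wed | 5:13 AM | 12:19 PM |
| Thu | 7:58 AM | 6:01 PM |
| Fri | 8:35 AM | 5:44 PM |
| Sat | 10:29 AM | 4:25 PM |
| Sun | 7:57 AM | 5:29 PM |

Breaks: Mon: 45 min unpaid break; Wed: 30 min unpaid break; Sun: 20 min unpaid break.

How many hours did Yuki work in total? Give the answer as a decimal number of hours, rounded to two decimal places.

56.90 hours

Mon: 5:18 AM–3:36 PM = 10 h 18 min; less 45 min break → 9 h 33 min
Tue: 8:11 AM–2:36 PM = 6 h 25 min
Wed: 5:13 AM–12:19 PM = 7 h 6 min; less 30 min break → 6 h 36 min
Thu: 7:58 AM–6:01 PM = 10 h 3 min
Fri: 8:35 AM–5:44 PM = 9 h 9 min
Sat: 10:29 AM–4:25 PM = 5 h 56 min
Sun: 7:57 AM–5:29 PM = 9 h 32 min; less 20 min break → 9 h 12 min
Total: 9 h 33 min + 6 h 25 min + 6 h 36 min + 10 h 3 min + 9 h 9 min + 5 h 56 min + 9 h 12 min = 56 h 54 min.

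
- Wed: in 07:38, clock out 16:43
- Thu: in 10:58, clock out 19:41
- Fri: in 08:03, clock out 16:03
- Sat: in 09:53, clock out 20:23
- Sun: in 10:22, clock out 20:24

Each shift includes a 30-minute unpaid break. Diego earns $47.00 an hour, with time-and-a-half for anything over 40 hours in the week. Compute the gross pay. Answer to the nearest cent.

Wed: 07:38–16:43 = 9 h 5 min; less 30 min break → 8 h 35 min
Thu: 10:58–19:41 = 8 h 43 min; less 30 min break → 8 h 13 min
Fri: 08:03–16:03 = 8 h 0 min; less 30 min break → 7 h 30 min
Sat: 09:53–20:23 = 10 h 30 min; less 30 min break → 10 h 0 min
Sun: 10:22–20:24 = 10 h 2 min; less 30 min break → 9 h 32 min
Total worked: 43 h 50 min = 2630 min.
Regular 40 h 0 min = 2400 min at $47.00/h; overtime 3 h 50 min = 230 min at $70.50/h.
Pay = (2400 × $47.00 + 230 × $70.50) ÷ 60 = $2150.25.

$2150.25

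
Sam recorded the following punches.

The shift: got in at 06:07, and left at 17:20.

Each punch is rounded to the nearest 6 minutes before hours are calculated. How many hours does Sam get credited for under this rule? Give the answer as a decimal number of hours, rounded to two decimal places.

The shift: in 06:07→06:06, out 17:20→17:18; 11 h 12 min

11.20 hours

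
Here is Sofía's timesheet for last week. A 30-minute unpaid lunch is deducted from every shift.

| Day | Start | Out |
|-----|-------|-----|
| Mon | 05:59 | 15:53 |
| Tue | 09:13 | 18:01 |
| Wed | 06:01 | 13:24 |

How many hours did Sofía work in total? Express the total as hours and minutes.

Mon: 05:59–15:53 = 9 h 54 min; less 30 min break → 9 h 24 min
Tue: 09:13–18:01 = 8 h 48 min; less 30 min break → 8 h 18 min
Wed: 06:01–13:24 = 7 h 23 min; less 30 min break → 6 h 53 min
Total: 9 h 24 min + 8 h 18 min + 6 h 53 min = 24 h 35 min.

24 h 35 min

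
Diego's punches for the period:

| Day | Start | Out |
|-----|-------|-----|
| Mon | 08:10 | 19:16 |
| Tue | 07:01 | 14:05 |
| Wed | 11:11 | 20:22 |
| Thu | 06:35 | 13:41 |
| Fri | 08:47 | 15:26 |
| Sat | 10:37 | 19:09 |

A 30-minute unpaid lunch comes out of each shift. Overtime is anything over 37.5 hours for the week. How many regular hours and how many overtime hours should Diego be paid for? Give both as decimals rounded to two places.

Mon: 08:10–19:16 = 11 h 6 min; less 30 min break → 10 h 36 min
Tue: 07:01–14:05 = 7 h 4 min; less 30 min break → 6 h 34 min
Wed: 11:11–20:22 = 9 h 11 min; less 30 min break → 8 h 41 min
Thu: 06:35–13:41 = 7 h 6 min; less 30 min break → 6 h 36 min
Fri: 08:47–15:26 = 6 h 39 min; less 30 min break → 6 h 9 min
Sat: 10:37–19:09 = 8 h 32 min; less 30 min break → 8 h 2 min
Total worked: 46 h 38 min = 46.63 h.
Threshold 37.5 h → overtime 9 h 8 min, regular 37 h 30 min.

Regular 37.50 hours, overtime 9.13 hours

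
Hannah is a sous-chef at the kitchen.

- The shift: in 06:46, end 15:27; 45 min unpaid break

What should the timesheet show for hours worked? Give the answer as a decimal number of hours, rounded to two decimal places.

7.93 hours

The shift: 06:46–15:27 = 8 h 41 min; less 45 min break → 7 h 56 min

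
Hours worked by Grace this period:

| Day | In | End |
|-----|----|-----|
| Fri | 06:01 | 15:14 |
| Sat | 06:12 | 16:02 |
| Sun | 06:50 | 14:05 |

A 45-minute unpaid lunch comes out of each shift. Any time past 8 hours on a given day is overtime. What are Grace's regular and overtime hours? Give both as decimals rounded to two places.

Regular 22.50 hours, overtime 1.55 hours

Fri: 06:01–15:14 = 9 h 13 min; less 45 min break → 8 h 28 min
Sat: 06:12–16:02 = 9 h 50 min; less 45 min break → 9 h 5 min
Sun: 06:50–14:05 = 7 h 15 min; less 45 min break → 6 h 30 min
Fri reg 8 h 0 min / OT 0 h 28 min; Sat reg 8 h 0 min / OT 1 h 5 min; Sun reg 6 h 30 min / OT 0 h 0 min.
Totals: regular 22 h 30 min, overtime 1 h 33 min.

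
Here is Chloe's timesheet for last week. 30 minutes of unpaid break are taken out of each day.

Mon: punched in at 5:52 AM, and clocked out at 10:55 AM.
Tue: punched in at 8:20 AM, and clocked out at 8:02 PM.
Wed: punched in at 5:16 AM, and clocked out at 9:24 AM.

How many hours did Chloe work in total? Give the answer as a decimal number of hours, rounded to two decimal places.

Mon: 5:52 AM–10:55 AM = 5 h 3 min; less 30 min break → 4 h 33 min
Tue: 8:20 AM–8:02 PM = 11 h 42 min; less 30 min break → 11 h 12 min
Wed: 5:16 AM–9:24 AM = 4 h 8 min; less 30 min break → 3 h 38 min
Total: 4 h 33 min + 11 h 12 min + 3 h 38 min = 19 h 23 min.

19.38 hours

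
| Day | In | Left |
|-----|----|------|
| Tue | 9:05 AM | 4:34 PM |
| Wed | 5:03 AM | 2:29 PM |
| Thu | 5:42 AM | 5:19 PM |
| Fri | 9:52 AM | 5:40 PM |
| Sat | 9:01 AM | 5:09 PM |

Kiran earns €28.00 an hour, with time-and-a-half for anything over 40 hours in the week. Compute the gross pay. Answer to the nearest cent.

€1307.60

Tue: 9:05 AM–4:34 PM = 7 h 29 min
Wed: 5:03 AM–2:29 PM = 9 h 26 min
Thu: 5:42 AM–5:19 PM = 11 h 37 min
Fri: 9:52 AM–5:40 PM = 7 h 48 min
Sat: 9:01 AM–5:09 PM = 8 h 8 min
Total worked: 44 h 28 min = 2668 min.
Regular 40 h 0 min = 2400 min at €28.00/h; overtime 4 h 28 min = 268 min at €42.00/h.
Pay = (2400 × €28.00 + 268 × €42.00) ÷ 60 = €1307.60.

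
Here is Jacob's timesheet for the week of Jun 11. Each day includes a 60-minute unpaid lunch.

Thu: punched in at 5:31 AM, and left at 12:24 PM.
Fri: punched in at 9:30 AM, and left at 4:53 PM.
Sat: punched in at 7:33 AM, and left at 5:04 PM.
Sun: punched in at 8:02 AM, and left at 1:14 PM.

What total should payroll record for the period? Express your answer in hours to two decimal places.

Thu: 5:31 AM–12:24 PM = 6 h 53 min; less 60 min break → 5 h 53 min
Fri: 9:30 AM–4:53 PM = 7 h 23 min; less 60 min break → 6 h 23 min
Sat: 7:33 AM–5:04 PM = 9 h 31 min; less 60 min break → 8 h 31 min
Sun: 8:02 AM–1:14 PM = 5 h 12 min; less 60 min break → 4 h 12 min
Total: 5 h 53 min + 6 h 23 min + 8 h 31 min + 4 h 12 min = 24 h 59 min.

24.98 hours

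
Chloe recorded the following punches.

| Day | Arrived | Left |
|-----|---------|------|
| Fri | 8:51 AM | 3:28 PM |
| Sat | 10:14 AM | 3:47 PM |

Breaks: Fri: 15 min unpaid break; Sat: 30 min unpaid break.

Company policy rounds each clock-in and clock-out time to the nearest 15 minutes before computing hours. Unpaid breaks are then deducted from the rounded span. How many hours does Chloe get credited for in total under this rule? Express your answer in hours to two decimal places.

11.50 hours

Fri: in 8:51 AM→8:45 AM, out 3:28 PM→3:30 PM; 6 h 45 min − 15 min = 6 h 30 min
Sat: in 10:14 AM→10:15 AM, out 3:47 PM→3:45 PM; 5 h 30 min − 30 min = 5 h 0 min
Total credited: 11 h 30 min.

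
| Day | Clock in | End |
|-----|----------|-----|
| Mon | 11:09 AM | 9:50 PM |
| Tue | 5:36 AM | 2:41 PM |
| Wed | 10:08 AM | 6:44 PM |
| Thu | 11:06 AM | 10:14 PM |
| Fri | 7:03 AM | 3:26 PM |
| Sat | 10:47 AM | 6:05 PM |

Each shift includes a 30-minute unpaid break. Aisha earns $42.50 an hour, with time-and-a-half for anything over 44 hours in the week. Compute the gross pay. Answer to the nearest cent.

Mon: 11:09 AM–9:50 PM = 10 h 41 min; less 30 min break → 10 h 11 min
Tue: 5:36 AM–2:41 PM = 9 h 5 min; less 30 min break → 8 h 35 min
Wed: 10:08 AM–6:44 PM = 8 h 36 min; less 30 min break → 8 h 6 min
Thu: 11:06 AM–10:14 PM = 11 h 8 min; less 30 min break → 10 h 38 min
Fri: 7:03 AM–3:26 PM = 8 h 23 min; less 30 min break → 7 h 53 min
Sat: 10:47 AM–6:05 PM = 7 h 18 min; less 30 min break → 6 h 48 min
Total worked: 52 h 11 min = 3131 min.
Regular 44 h 0 min = 2640 min at $42.50/h; overtime 8 h 11 min = 491 min at $63.75/h.
Pay = (2640 × $42.50 + 491 × $63.75) ÷ 60 = $2391.69.

$2391.69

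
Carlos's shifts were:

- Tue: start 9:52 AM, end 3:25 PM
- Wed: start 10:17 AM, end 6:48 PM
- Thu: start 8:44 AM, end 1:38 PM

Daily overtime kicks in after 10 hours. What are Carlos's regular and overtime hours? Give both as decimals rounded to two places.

Regular 18.97 hours, overtime 0.00 hours

Tue: 9:52 AM–3:25 PM = 5 h 33 min
Wed: 10:17 AM–6:48 PM = 8 h 31 min
Thu: 8:44 AM–1:38 PM = 4 h 54 min
Tue reg 5 h 33 min / OT 0 h 0 min; Wed reg 8 h 31 min / OT 0 h 0 min; Thu reg 4 h 54 min / OT 0 h 0 min.
Totals: regular 18 h 58 min, overtime 0 h 0 min.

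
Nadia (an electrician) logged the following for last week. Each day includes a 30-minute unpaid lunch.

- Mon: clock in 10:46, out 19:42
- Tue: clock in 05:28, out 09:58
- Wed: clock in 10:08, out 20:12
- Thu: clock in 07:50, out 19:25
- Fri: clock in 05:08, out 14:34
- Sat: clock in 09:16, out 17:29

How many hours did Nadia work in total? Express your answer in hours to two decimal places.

Mon: 10:46–19:42 = 8 h 56 min; less 30 min break → 8 h 26 min
Tue: 05:28–09:58 = 4 h 30 min; less 30 min break → 4 h 0 min
Wed: 10:08–20:12 = 10 h 4 min; less 30 min break → 9 h 34 min
Thu: 07:50–19:25 = 11 h 35 min; less 30 min break → 11 h 5 min
Fri: 05:08–14:34 = 9 h 26 min; less 30 min break → 8 h 56 min
Sat: 09:16–17:29 = 8 h 13 min; less 30 min break → 7 h 43 min
Total: 8 h 26 min + 4 h 0 min + 9 h 34 min + 11 h 5 min + 8 h 56 min + 7 h 43 min = 49 h 44 min.

49.73 hours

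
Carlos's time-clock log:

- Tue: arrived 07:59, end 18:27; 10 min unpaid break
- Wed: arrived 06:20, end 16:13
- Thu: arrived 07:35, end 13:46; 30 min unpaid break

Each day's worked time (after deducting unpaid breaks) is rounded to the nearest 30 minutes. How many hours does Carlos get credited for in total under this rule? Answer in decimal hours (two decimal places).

Tue: 07:59–18:27 = 10 h 28 min − 10 min = 10 h 18 min → rounds to 10 h 30 min
Wed: 06:20–16:13 = 9 h 53 min → rounds to 10 h 0 min
Thu: 07:35–13:46 = 6 h 11 min − 30 min = 5 h 41 min → rounds to 5 h 30 min
Total credited: 26 h 0 min.

26.00 hours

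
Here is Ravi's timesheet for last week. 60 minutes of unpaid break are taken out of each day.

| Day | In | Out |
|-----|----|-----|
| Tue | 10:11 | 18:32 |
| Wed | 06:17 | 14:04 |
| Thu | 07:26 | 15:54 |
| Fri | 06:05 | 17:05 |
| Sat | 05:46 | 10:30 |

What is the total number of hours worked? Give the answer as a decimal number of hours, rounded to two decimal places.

35.33 hours

Tue: 10:11–18:32 = 8 h 21 min; less 60 min break → 7 h 21 min
Wed: 06:17–14:04 = 7 h 47 min; less 60 min break → 6 h 47 min
Thu: 07:26–15:54 = 8 h 28 min; less 60 min break → 7 h 28 min
Fri: 06:05–17:05 = 11 h 0 min; less 60 min break → 10 h 0 min
Sat: 05:46–10:30 = 4 h 44 min; less 60 min break → 3 h 44 min
Total: 7 h 21 min + 6 h 47 min + 7 h 28 min + 10 h 0 min + 3 h 44 min = 35 h 20 min.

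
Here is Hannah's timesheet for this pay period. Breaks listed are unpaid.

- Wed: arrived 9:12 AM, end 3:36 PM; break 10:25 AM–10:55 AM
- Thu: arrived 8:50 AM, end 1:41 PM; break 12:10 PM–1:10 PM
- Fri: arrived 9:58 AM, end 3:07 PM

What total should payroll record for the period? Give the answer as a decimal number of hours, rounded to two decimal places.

14.90 hours

Wed: 9:12 AM–3:36 PM = 6 h 24 min; less 30 min break → 5 h 54 min
Thu: 8:50 AM–1:41 PM = 4 h 51 min; less 60 min break → 3 h 51 min
Fri: 9:58 AM–3:07 PM = 5 h 9 min
Total: 5 h 54 min + 3 h 51 min + 5 h 9 min = 14 h 54 min.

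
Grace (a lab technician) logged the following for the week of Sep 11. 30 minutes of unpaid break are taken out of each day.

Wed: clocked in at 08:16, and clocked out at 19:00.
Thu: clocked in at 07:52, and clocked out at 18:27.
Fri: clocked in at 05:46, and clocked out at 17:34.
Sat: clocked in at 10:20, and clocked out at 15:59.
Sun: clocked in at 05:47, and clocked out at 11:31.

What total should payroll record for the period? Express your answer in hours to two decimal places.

Wed: 08:16–19:00 = 10 h 44 min; less 30 min break → 10 h 14 min
Thu: 07:52–18:27 = 10 h 35 min; less 30 min break → 10 h 5 min
Fri: 05:46–17:34 = 11 h 48 min; less 30 min break → 11 h 18 min
Sat: 10:20–15:59 = 5 h 39 min; less 30 min break → 5 h 9 min
Sun: 05:47–11:31 = 5 h 44 min; less 30 min break → 5 h 14 min
Total: 10 h 14 min + 10 h 5 min + 11 h 18 min + 5 h 9 min + 5 h 14 min = 42 h 0 min.

42.00 hours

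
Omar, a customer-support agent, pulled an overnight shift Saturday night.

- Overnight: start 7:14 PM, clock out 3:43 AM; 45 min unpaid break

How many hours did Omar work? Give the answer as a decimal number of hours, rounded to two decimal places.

Overnight: 7:14 PM → midnight = 4 h 46 min; midnight → 3:43 AM = 3 h 43 min; span 8 h 29 min; less 45 min break → 7 h 44 min

7.73 hours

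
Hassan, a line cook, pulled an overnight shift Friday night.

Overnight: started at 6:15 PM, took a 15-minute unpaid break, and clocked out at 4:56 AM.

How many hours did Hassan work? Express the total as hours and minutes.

Overnight: 6:15 PM → midnight = 5 h 45 min; midnight → 4:56 AM = 4 h 56 min; span 10 h 41 min; less 15 min break → 10 h 26 min

10 h 26 min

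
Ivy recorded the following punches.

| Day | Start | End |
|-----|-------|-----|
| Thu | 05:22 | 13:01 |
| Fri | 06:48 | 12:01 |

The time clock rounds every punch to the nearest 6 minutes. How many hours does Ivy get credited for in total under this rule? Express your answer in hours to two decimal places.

Thu: in 05:22→05:24, out 13:01→13:00; 7 h 36 min
Fri: in 06:48→06:48, out 12:01→12:00; 5 h 12 min
Total credited: 12 h 48 min.

12.80 hours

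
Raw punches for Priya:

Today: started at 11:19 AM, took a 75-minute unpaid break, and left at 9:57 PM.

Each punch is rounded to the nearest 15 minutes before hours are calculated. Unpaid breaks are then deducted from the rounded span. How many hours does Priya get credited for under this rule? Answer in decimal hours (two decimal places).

9.50 hours

Today: in 11:19 AM→11:15 AM, out 9:57 PM→10:00 PM; 10 h 45 min − 75 min = 9 h 30 min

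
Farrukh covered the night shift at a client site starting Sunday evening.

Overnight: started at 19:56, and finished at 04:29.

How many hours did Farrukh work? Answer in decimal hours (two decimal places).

8.55 hours

Overnight: 19:56 → midnight = 4 h 4 min; midnight → 04:29 = 4 h 29 min; span 8 h 33 min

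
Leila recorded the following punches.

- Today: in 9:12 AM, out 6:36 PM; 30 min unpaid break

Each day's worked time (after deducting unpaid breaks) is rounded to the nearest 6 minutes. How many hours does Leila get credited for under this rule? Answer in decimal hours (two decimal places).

Today: 9:12 AM–6:36 PM = 9 h 24 min − 30 min = 8 h 54 min → rounds to 8 h 54 min

8.90 hours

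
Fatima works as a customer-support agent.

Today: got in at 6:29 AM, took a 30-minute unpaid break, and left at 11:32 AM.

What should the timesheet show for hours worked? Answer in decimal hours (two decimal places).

4.55 hours

Today: 6:29 AM–11:32 AM = 5 h 3 min; less 30 min break → 4 h 33 min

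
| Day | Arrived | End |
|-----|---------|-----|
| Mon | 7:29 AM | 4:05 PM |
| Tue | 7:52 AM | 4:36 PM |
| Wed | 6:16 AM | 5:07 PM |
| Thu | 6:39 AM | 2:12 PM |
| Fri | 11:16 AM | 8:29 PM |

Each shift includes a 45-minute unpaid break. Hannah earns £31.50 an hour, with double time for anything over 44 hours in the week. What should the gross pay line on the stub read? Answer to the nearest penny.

£1297.80

Mon: 7:29 AM–4:05 PM = 8 h 36 min; less 45 min break → 7 h 51 min
Tue: 7:52 AM–4:36 PM = 8 h 44 min; less 45 min break → 7 h 59 min
Wed: 6:16 AM–5:07 PM = 10 h 51 min; less 45 min break → 10 h 6 min
Thu: 6:39 AM–2:12 PM = 7 h 33 min; less 45 min break → 6 h 48 min
Fri: 11:16 AM–8:29 PM = 9 h 13 min; less 45 min break → 8 h 28 min
Total worked: 41 h 12 min = 2472 min.
Regular 41 h 12 min = 2472 min at £31.50/h; overtime 0 h 0 min = 0 min at £63.00/h.
Pay = (2472 × £31.50 + 0 × £63.00) ÷ 60 = £1297.80.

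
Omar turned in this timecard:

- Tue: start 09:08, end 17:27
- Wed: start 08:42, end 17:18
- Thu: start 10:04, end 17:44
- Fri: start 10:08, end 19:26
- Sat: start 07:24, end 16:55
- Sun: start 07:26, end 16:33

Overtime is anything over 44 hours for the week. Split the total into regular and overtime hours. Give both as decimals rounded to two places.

Regular 44.00 hours, overtime 8.52 hours

Tue: 09:08–17:27 = 8 h 19 min
Wed: 08:42–17:18 = 8 h 36 min
Thu: 10:04–17:44 = 7 h 40 min
Fri: 10:08–19:26 = 9 h 18 min
Sat: 07:24–16:55 = 9 h 31 min
Sun: 07:26–16:33 = 9 h 7 min
Total worked: 52 h 31 min = 52.52 h.
Threshold 44 h → overtime 8 h 31 min, regular 44 h 0 min.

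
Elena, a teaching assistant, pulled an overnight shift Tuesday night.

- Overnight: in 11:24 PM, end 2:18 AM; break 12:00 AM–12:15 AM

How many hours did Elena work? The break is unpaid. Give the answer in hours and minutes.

2 h 39 min

Overnight: 11:24 PM → midnight = 0 h 36 min; midnight → 2:18 AM = 2 h 18 min; span 2 h 54 min; less 15 min break → 2 h 39 min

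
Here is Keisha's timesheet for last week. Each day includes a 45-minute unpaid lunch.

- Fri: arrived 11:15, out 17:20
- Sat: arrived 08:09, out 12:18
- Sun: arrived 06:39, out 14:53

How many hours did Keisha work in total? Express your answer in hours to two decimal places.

16.22 hours

Fri: 11:15–17:20 = 6 h 5 min; less 45 min break → 5 h 20 min
Sat: 08:09–12:18 = 4 h 9 min; less 45 min break → 3 h 24 min
Sun: 06:39–14:53 = 8 h 14 min; less 45 min break → 7 h 29 min
Total: 5 h 20 min + 3 h 24 min + 7 h 29 min = 16 h 13 min.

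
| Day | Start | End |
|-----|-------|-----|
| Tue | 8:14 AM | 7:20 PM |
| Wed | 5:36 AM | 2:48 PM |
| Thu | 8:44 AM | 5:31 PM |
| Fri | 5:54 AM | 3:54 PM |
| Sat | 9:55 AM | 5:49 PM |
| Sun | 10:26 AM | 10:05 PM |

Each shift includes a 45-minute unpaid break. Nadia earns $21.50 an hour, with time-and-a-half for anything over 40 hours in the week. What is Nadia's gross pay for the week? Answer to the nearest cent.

Tue: 8:14 AM–7:20 PM = 11 h 6 min; less 45 min break → 10 h 21 min
Wed: 5:36 AM–2:48 PM = 9 h 12 min; less 45 min break → 8 h 27 min
Thu: 8:44 AM–5:31 PM = 8 h 47 min; less 45 min break → 8 h 2 min
Fri: 5:54 AM–3:54 PM = 10 h 0 min; less 45 min break → 9 h 15 min
Sat: 9:55 AM–5:49 PM = 7 h 54 min; less 45 min break → 7 h 9 min
Sun: 10:26 AM–10:05 PM = 11 h 39 min; less 45 min break → 10 h 54 min
Total worked: 54 h 8 min = 3248 min.
Regular 40 h 0 min = 2400 min at $21.50/h; overtime 14 h 8 min = 848 min at $32.25/h.
Pay = (2400 × $21.50 + 848 × $32.25) ÷ 60 = $1315.80.

$1315.80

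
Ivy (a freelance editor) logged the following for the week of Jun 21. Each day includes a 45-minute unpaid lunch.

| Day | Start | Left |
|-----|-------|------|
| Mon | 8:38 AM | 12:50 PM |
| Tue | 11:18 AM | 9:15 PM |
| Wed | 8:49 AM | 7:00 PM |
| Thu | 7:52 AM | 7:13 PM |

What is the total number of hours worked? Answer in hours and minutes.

32 h 41 min

Mon: 8:38 AM–12:50 PM = 4 h 12 min; less 45 min break → 3 h 27 min
Tue: 11:18 AM–9:15 PM = 9 h 57 min; less 45 min break → 9 h 12 min
Wed: 8:49 AM–7:00 PM = 10 h 11 min; less 45 min break → 9 h 26 min
Thu: 7:52 AM–7:13 PM = 11 h 21 min; less 45 min break → 10 h 36 min
Total: 3 h 27 min + 9 h 12 min + 9 h 26 min + 10 h 36 min = 32 h 41 min.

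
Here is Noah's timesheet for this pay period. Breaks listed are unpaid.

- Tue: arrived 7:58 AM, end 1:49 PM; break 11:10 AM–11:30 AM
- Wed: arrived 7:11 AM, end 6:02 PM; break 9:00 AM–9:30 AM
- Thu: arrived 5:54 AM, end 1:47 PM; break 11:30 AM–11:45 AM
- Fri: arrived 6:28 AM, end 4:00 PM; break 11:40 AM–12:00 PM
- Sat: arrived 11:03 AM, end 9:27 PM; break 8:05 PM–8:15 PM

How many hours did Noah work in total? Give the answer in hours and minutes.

42 h 56 min

Tue: 7:58 AM–1:49 PM = 5 h 51 min; less 20 min break → 5 h 31 min
Wed: 7:11 AM–6:02 PM = 10 h 51 min; less 30 min break → 10 h 21 min
Thu: 5:54 AM–1:47 PM = 7 h 53 min; less 15 min break → 7 h 38 min
Fri: 6:28 AM–4:00 PM = 9 h 32 min; less 20 min break → 9 h 12 min
Sat: 11:03 AM–9:27 PM = 10 h 24 min; less 10 min break → 10 h 14 min
Total: 5 h 31 min + 10 h 21 min + 7 h 38 min + 9 h 12 min + 10 h 14 min = 42 h 56 min.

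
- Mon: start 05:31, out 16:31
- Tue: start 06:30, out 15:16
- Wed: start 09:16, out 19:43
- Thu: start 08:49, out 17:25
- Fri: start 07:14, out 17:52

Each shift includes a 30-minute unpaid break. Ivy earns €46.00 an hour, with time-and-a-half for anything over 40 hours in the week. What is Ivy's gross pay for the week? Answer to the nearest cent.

€2319.55

Mon: 05:31–16:31 = 11 h 0 min; less 30 min break → 10 h 30 min
Tue: 06:30–15:16 = 8 h 46 min; less 30 min break → 8 h 16 min
Wed: 09:16–19:43 = 10 h 27 min; less 30 min break → 9 h 57 min
Thu: 08:49–17:25 = 8 h 36 min; less 30 min break → 8 h 6 min
Fri: 07:14–17:52 = 10 h 38 min; less 30 min break → 10 h 8 min
Total worked: 46 h 57 min = 2817 min.
Regular 40 h 0 min = 2400 min at €46.00/h; overtime 6 h 57 min = 417 min at €69.00/h.
Pay = (2400 × €46.00 + 417 × €69.00) ÷ 60 = €2319.55.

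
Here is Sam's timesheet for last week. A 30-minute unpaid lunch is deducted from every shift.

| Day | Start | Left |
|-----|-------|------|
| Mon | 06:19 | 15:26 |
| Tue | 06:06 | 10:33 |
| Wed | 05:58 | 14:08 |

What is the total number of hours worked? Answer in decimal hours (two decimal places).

20.23 hours

Mon: 06:19–15:26 = 9 h 7 min; less 30 min break → 8 h 37 min
Tue: 06:06–10:33 = 4 h 27 min; less 30 min break → 3 h 57 min
Wed: 05:58–14:08 = 8 h 10 min; less 30 min break → 7 h 40 min
Total: 8 h 37 min + 3 h 57 min + 7 h 40 min = 20 h 14 min.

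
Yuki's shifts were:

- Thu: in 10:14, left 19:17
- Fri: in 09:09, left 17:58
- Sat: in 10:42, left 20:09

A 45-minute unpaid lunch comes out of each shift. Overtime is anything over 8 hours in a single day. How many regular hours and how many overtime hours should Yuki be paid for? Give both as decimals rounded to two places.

Regular 24.00 hours, overtime 1.07 hours

Thu: 10:14–19:17 = 9 h 3 min; less 45 min break → 8 h 18 min
Fri: 09:09–17:58 = 8 h 49 min; less 45 min break → 8 h 4 min
Sat: 10:42–20:09 = 9 h 27 min; less 45 min break → 8 h 42 min
Thu reg 8 h 0 min / OT 0 h 18 min; Fri reg 8 h 0 min / OT 0 h 4 min; Sat reg 8 h 0 min / OT 0 h 42 min.
Totals: regular 24 h 0 min, overtime 1 h 4 min.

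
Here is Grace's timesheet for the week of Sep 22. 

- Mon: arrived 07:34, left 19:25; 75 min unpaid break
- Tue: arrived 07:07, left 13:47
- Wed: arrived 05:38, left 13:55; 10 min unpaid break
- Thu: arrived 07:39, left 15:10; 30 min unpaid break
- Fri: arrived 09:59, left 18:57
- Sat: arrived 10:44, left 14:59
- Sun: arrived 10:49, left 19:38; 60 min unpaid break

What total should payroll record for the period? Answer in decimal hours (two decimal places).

53.43 hours

Mon: 07:34–19:25 = 11 h 51 min; less 75 min break → 10 h 36 min
Tue: 07:07–13:47 = 6 h 40 min
Wed: 05:38–13:55 = 8 h 17 min; less 10 min break → 8 h 7 min
Thu: 07:39–15:10 = 7 h 31 min; less 30 min break → 7 h 1 min
Fri: 09:59–18:57 = 8 h 58 min
Sat: 10:44–14:59 = 4 h 15 min
Sun: 10:49–19:38 = 8 h 49 min; less 60 min break → 7 h 49 min
Total: 10 h 36 min + 6 h 40 min + 8 h 7 min + 7 h 1 min + 8 h 58 min + 4 h 15 min + 7 h 49 min = 53 h 26 min.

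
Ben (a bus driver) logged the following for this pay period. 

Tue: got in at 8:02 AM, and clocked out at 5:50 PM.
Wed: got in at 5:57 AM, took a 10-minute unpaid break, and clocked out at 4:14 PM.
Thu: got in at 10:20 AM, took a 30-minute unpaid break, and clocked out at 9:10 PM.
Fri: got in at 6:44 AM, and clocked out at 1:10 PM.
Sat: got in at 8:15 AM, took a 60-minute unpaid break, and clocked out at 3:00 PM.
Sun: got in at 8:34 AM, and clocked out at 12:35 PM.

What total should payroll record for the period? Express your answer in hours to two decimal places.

Tue: 8:02 AM–5:50 PM = 9 h 48 min
Wed: 5:57 AM–4:14 PM = 10 h 17 min; less 10 min break → 10 h 7 min
Thu: 10:20 AM–9:10 PM = 10 h 50 min; less 30 min break → 10 h 20 min
Fri: 6:44 AM–1:10 PM = 6 h 26 min
Sat: 8:15 AM–3:00 PM = 6 h 45 min; less 60 min break → 5 h 45 min
Sun: 8:34 AM–12:35 PM = 4 h 1 min
Total: 9 h 48 min + 10 h 7 min + 10 h 20 min + 6 h 26 min + 5 h 45 min + 4 h 1 min = 46 h 27 min.

46.45 hours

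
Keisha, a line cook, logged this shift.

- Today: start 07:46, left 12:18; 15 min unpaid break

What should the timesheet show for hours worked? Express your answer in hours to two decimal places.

4.28 hours

Today: 07:46–12:18 = 4 h 32 min; less 15 min break → 4 h 17 min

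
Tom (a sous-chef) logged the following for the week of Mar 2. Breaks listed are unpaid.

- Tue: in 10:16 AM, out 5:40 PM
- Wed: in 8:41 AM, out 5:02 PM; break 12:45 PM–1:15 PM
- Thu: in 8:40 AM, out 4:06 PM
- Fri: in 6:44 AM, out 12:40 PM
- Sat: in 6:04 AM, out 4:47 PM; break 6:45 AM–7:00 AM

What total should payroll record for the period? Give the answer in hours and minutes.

39 h 5 min

Tue: 10:16 AM–5:40 PM = 7 h 24 min
Wed: 8:41 AM–5:02 PM = 8 h 21 min; less 30 min break → 7 h 51 min
Thu: 8:40 AM–4:06 PM = 7 h 26 min
Fri: 6:44 AM–12:40 PM = 5 h 56 min
Sat: 6:04 AM–4:47 PM = 10 h 43 min; less 15 min break → 10 h 28 min
Total: 7 h 24 min + 7 h 51 min + 7 h 26 min + 5 h 56 min + 10 h 28 min = 39 h 5 min.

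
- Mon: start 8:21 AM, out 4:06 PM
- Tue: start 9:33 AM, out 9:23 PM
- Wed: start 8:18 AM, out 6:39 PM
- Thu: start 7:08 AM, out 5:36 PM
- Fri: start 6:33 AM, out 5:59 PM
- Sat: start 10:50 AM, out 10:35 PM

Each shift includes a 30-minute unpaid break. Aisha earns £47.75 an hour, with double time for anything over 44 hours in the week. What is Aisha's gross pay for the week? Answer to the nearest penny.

Mon: 8:21 AM–4:06 PM = 7 h 45 min; less 30 min break → 7 h 15 min
Tue: 9:33 AM–9:23 PM = 11 h 50 min; less 30 min break → 11 h 20 min
Wed: 8:18 AM–6:39 PM = 10 h 21 min; less 30 min break → 9 h 51 min
Thu: 7:08 AM–5:36 PM = 10 h 28 min; less 30 min break → 9 h 58 min
Fri: 6:33 AM–5:59 PM = 11 h 26 min; less 30 min break → 10 h 56 min
Sat: 10:50 AM–10:35 PM = 11 h 45 min; less 30 min break → 11 h 15 min
Total worked: 60 h 35 min = 3635 min.
Regular 44 h 0 min = 2640 min at £47.75/h; overtime 16 h 35 min = 995 min at £95.50/h.
Pay = (2640 × £47.75 + 995 × £95.50) ÷ 60 = £3684.71.

£3684.71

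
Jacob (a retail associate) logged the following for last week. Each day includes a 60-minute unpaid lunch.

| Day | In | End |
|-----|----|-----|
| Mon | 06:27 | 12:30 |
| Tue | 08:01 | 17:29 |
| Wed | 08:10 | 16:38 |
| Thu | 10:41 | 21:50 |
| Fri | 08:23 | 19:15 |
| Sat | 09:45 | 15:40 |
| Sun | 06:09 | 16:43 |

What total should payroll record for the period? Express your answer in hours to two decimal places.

Mon: 06:27–12:30 = 6 h 3 min; less 60 min break → 5 h 3 min
Tue: 08:01–17:29 = 9 h 28 min; less 60 min break → 8 h 28 min
Wed: 08:10–16:38 = 8 h 28 min; less 60 min break → 7 h 28 min
Thu: 10:41–21:50 = 11 h 9 min; less 60 min break → 10 h 9 min
Fri: 08:23–19:15 = 10 h 52 min; less 60 min break → 9 h 52 min
Sat: 09:45–15:40 = 5 h 55 min; less 60 min break → 4 h 55 min
Sun: 06:09–16:43 = 10 h 34 min; less 60 min break → 9 h 34 min
Total: 5 h 3 min + 8 h 28 min + 7 h 28 min + 10 h 9 min + 9 h 52 min + 4 h 55 min + 9 h 34 min = 55 h 29 min.

55.48 hours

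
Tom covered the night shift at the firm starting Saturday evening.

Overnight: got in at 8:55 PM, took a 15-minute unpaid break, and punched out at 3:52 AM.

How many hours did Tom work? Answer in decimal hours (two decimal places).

6.70 hours

Overnight: 8:55 PM → midnight = 3 h 5 min; midnight → 3:52 AM = 3 h 52 min; span 6 h 57 min; less 15 min break → 6 h 42 min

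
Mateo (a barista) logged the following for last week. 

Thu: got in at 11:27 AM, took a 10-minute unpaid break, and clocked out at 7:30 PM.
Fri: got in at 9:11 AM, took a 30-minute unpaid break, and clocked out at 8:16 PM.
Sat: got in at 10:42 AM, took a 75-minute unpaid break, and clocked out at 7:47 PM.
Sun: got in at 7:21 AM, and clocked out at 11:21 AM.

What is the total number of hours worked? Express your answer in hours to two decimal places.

30.30 hours

Thu: 11:27 AM–7:30 PM = 8 h 3 min; less 10 min break → 7 h 53 min
Fri: 9:11 AM–8:16 PM = 11 h 5 min; less 30 min break → 10 h 35 min
Sat: 10:42 AM–7:47 PM = 9 h 5 min; less 75 min break → 7 h 50 min
Sun: 7:21 AM–11:21 AM = 4 h 0 min
Total: 7 h 53 min + 10 h 35 min + 7 h 50 min + 4 h 0 min = 30 h 18 min.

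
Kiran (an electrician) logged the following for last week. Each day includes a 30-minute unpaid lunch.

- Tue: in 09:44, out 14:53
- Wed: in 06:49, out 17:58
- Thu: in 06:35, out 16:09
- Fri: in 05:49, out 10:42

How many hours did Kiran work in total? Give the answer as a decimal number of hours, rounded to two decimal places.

Tue: 09:44–14:53 = 5 h 9 min; less 30 min break → 4 h 39 min
Wed: 06:49–17:58 = 11 h 9 min; less 30 min break → 10 h 39 min
Thu: 06:35–16:09 = 9 h 34 min; less 30 min break → 9 h 4 min
Fri: 05:49–10:42 = 4 h 53 min; less 30 min break → 4 h 23 min
Total: 4 h 39 min + 10 h 39 min + 9 h 4 min + 4 h 23 min = 28 h 45 min.

28.75 hours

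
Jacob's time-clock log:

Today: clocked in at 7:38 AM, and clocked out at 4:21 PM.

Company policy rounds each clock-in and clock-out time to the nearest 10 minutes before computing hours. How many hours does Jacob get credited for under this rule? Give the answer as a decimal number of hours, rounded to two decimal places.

8.67 hours

Today: in 7:38 AM→7:40 AM, out 4:21 PM→4:20 PM; 8 h 40 min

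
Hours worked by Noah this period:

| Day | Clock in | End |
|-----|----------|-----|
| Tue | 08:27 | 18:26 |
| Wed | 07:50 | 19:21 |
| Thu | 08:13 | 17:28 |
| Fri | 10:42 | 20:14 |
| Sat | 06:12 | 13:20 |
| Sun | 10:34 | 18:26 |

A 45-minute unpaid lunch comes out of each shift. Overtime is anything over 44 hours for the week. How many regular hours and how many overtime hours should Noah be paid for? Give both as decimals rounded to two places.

Regular 44.00 hours, overtime 6.78 hours

Tue: 08:27–18:26 = 9 h 59 min; less 45 min break → 9 h 14 min
Wed: 07:50–19:21 = 11 h 31 min; less 45 min break → 10 h 46 min
Thu: 08:13–17:28 = 9 h 15 min; less 45 min break → 8 h 30 min
Fri: 10:42–20:14 = 9 h 32 min; less 45 min break → 8 h 47 min
Sat: 06:12–13:20 = 7 h 8 min; less 45 min break → 6 h 23 min
Sun: 10:34–18:26 = 7 h 52 min; less 45 min break → 7 h 7 min
Total worked: 50 h 47 min = 50.78 h.
Threshold 44 h → overtime 6 h 47 min, regular 44 h 0 min.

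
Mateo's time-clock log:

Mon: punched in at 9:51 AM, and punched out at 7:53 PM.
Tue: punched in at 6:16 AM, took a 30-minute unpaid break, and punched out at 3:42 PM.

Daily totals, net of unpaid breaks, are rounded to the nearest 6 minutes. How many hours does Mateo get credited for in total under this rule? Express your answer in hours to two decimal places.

Mon: 9:51 AM–7:53 PM = 10 h 2 min → rounds to 10 h 0 min
Tue: 6:16 AM–3:42 PM = 9 h 26 min − 30 min = 8 h 56 min → rounds to 8 h 54 min
Total credited: 18 h 54 min.

18.90 hours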